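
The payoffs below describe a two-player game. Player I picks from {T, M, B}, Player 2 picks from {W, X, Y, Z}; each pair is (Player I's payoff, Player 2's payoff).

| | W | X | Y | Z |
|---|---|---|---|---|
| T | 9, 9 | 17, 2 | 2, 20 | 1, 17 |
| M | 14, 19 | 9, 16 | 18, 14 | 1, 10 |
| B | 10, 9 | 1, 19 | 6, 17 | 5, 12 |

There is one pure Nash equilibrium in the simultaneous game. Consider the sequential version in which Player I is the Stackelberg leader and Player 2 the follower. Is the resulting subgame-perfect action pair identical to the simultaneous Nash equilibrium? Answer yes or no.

Work backward from Player 2's decision.
- T: BR = Y, leader payoff 2.
- M: BR = W, leader payoff 14.
- B: BR = X, leader payoff 1.
Maximizing over 2, 14, 1, Player I chooses M. Subgame-perfect outcome: (M, W) with payoffs (14, 19).
Under simultaneous play:
Player I's best replies: W→M; X→T; Y→M; Z→B.
Player 2's best replies: T→Y; M→W; B→X.
The unique mutual best reply is (M, W), giving (14, 19).
Sequential outcome (M, W) coincides with the Nash profile (M, W).

yes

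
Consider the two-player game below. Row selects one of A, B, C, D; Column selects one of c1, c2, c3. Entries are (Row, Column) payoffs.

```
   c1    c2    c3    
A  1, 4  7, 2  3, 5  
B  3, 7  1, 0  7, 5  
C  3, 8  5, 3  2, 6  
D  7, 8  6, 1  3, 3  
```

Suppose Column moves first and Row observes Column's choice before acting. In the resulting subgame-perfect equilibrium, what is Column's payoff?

8

Work backward from Row's decision.
- c1: Row compares 1, 3, 3, 7 and picks D; Column would get 8.
- c2: Row compares 7, 1, 5, 6 and picks A; Column would get 2.
- c3: Row compares 3, 7, 2, 3 and picks B; Column would get 5.
Maximizing over 8, 2, 5, Column chooses c1. Subgame-perfect outcome: (D, c1) with payoffs (7, 8).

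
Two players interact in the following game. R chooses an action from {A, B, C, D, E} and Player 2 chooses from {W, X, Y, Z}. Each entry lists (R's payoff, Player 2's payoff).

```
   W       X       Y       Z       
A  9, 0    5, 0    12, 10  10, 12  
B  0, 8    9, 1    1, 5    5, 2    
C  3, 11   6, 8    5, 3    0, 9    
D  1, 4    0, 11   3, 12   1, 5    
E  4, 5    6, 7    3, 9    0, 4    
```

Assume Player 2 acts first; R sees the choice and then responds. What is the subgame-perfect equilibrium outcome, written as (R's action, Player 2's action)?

(A, Z)

Solve by backward induction (Player 2 leads).
- W: R compares 9, 0, 3, 1, 4 and picks A; Player 2 would get 0.
- X: R compares 5, 9, 6, 0, 6 and picks B; Player 2 would get 1.
- Y: R compares 12, 1, 5, 3, 3 and picks A; Player 2 would get 10.
- Z: R compares 10, 5, 0, 1, 0 and picks A; Player 2 would get 12.
Among 0, 1, 10, 12, the best is 12 at Z. Subgame-perfect outcome: (A, Z) with payoffs (10, 12).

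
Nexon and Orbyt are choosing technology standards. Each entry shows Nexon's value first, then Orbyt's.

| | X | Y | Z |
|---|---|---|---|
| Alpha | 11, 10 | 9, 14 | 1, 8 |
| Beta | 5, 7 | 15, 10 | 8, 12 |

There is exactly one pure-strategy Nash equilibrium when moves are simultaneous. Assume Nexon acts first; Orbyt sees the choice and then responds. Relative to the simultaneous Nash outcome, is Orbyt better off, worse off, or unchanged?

better off

Solve by backward induction (Nexon leads).
- Alpha: Orbyt compares 10, 14, 8 and picks Y; Nexon would get 9.
- Beta: Orbyt compares 7, 10, 12 and picks Z; Nexon would get 8.
Among 9, 8, the best is 9 at Alpha. Subgame-perfect outcome: (Alpha, Y) with payoffs (9, 14).
Now find the simultaneous Nash equilibrium.
Nexon's best replies: X→Alpha; Y→Beta; Z→Beta.
Orbyt's best replies: Alpha→Y; Beta→Z.
Only (Beta, Z) has each player best-responding; Nash payoffs (8, 12).
Orbyt earns 14 sequentially versus 12 at the Nash outcome: better off.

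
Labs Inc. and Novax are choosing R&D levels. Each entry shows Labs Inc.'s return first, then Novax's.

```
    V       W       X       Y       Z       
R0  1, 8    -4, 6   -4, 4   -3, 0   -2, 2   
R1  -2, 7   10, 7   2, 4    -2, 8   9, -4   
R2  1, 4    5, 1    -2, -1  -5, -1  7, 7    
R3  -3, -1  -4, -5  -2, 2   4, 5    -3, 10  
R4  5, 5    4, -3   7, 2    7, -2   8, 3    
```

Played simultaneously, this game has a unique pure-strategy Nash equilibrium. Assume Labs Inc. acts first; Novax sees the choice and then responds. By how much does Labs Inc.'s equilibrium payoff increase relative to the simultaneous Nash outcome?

Backward induction with Labs Inc. moving first.
- R0: BR = V, leader payoff 1.
- R1: BR = Y, leader payoff -2.
- R2: BR = Z, leader payoff 7.
- R3: BR = Z, leader payoff -3.
- R4: BR = V, leader payoff 5.
Labs Inc.'s induced payoffs are 1, -2, 7, -3, 5, so Labs Inc. commits to R2. Subgame-perfect outcome: (R2, Z) with payoffs (7, 7).
Under simultaneous play:
Labs Inc.'s best replies: V→R4; W→R1; X→R4; Y→R4; Z→R1.
Novax's best replies: R0→V; R1→Y; R2→Z; R3→Z; R4→V.
Only (R4, V) has each player best-responding; Nash payoffs (5, 5).
Labs Inc.'s commitment gain: 7 − 5 = 2.

2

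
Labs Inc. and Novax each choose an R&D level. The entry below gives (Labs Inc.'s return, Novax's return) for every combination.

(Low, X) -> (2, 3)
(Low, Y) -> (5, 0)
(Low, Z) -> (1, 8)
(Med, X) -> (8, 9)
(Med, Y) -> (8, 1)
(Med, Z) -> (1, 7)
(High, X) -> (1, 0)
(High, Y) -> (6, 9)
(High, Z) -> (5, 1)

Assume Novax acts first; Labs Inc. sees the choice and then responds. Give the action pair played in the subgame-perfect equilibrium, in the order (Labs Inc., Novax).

(Med, X)

Solve by backward induction (Novax leads).
- X: BR = Med, leader payoff 9.
- Y: BR = Med, leader payoff 1.
- Z: BR = High, leader payoff 1.
Maximizing over 9, 1, 1, Novax chooses X. Subgame-perfect outcome: (Med, X) with payoffs (8, 9).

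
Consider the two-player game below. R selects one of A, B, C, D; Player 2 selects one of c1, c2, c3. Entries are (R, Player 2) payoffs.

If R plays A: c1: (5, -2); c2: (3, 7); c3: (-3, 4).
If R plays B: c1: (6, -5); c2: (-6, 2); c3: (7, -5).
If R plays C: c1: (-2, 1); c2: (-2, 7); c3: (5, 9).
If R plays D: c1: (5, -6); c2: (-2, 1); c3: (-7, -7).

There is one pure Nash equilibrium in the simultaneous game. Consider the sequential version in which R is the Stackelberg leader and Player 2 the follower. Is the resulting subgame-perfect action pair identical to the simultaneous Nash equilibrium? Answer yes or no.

no

Solve by backward induction (R leads).
- A: BR = c2, leader payoff 3.
- B: BR = c2, leader payoff -6.
- C: BR = c3, leader payoff 5.
- D: BR = c2, leader payoff -2.
Among 3, -6, 5, -2, the best is 5 at C. Subgame-perfect outcome: (C, c3) with payoffs (5, 9).
Now find the simultaneous Nash equilibrium.
R's best replies: c1→B; c2→A; c3→B.
Player 2's best replies: A→c2; B→c2; C→c3; D→c2.
Only (A, c2) has each player best-responding; Nash payoffs (3, 7).
Sequential outcome (C, c3) differs from the Nash profile (A, c2).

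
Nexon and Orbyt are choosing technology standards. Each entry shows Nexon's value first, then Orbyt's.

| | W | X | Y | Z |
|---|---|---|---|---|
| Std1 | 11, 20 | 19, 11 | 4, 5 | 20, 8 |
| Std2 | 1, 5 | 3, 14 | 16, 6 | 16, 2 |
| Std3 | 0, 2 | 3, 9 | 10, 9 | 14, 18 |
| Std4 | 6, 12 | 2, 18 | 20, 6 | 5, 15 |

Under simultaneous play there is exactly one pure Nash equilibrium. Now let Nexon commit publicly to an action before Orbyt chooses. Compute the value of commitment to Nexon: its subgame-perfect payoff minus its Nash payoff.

Orbyt best-responds to each possible Nexon move:
- Std1 → Orbyt plays W (best of 20, 11, 5, 8); Nexon gets 11.
- Std2 → Orbyt plays X (best of 5, 14, 6, 2); Nexon gets 3.
- Std3 → Orbyt plays Z (best of 2, 9, 9, 18); Nexon gets 14.
- Std4 → Orbyt plays X (best of 12, 18, 6, 15); Nexon gets 2.
Nexon's induced payoffs are 11, 3, 14, 2, so Nexon commits to Std3. Subgame-perfect outcome: (Std3, Z) with payoffs (14, 18).
Now find the simultaneous Nash equilibrium.
Nexon's best replies: W→Std1; X→Std1; Y→Std4; Z→Std1.
Orbyt's best replies: Std1→W; Std2→X; Std3→Z; Std4→X.
Only (Std1, W) has each player best-responding; Nash payoffs (11, 20).
Nexon's commitment gain: 14 − 11 = 3.

3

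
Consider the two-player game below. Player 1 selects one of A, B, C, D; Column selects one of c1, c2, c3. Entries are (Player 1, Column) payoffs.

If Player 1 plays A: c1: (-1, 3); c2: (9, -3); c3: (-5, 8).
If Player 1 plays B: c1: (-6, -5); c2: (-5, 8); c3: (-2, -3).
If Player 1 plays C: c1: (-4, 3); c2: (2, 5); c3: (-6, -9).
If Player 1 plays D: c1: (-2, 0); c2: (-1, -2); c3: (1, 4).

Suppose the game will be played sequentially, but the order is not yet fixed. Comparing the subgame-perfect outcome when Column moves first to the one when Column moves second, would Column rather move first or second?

second

If Player 1 leads: Column's best replies are A→c3, B→c2, C→c2, D→c3; Player 1's induced payoffs -5, -5, 2, 1; outcome (C, c2), payoffs (2, 5).
If Column leads: Player 1's best replies are c1→A, c2→A, c3→D; Column's induced payoffs 3, -3, 4; outcome (D, c3), payoffs (1, 4).
Column gets 4 moving first and 5 moving second, so Column prefers to move second.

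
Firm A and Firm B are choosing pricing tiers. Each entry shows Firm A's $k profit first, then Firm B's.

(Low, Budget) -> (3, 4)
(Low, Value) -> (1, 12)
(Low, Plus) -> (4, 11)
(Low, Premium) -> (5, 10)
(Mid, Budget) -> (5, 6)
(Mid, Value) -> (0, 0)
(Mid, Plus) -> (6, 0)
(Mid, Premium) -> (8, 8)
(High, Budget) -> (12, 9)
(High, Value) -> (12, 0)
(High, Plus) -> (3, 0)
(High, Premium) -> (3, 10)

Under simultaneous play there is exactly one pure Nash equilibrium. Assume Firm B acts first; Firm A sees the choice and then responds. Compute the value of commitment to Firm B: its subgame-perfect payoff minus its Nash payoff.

1

Backward induction with Firm B moving first.
- Budget: BR = High, leader payoff 9.
- Value: BR = High, leader payoff 0.
- Plus: BR = Mid, leader payoff 0.
- Premium: BR = Mid, leader payoff 8.
Among 9, 0, 0, 8, the best is 9 at Budget. Subgame-perfect outcome: (High, Budget) with payoffs (12, 9).
For the simultaneous game, intersect best replies.
Firm A's best replies: Budget→High; Value→High; Plus→Mid; Premium→Mid.
Firm B's best replies: Low→Value; Mid→Premium; High→Premium.
The unique mutual best reply is (Mid, Premium), giving (8, 8).
Firm B's commitment gain: 9 − 8 = 1.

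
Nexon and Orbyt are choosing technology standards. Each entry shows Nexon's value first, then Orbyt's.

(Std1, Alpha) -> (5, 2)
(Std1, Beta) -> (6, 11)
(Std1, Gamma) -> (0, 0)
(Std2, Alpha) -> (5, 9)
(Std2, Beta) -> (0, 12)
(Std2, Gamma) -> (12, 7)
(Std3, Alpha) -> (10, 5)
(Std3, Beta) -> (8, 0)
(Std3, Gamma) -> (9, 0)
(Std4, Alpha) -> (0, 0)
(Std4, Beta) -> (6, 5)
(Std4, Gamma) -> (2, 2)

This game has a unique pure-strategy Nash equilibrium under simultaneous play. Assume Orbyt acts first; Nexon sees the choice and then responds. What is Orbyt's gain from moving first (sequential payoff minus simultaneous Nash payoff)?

2

Backward induction with Orbyt moving first.
- Alpha → Nexon plays Std3 (best of 5, 5, 10, 0); Orbyt gets 5.
- Beta → Nexon plays Std3 (best of 6, 0, 8, 6); Orbyt gets 0.
- Gamma → Nexon plays Std2 (best of 0, 12, 9, 2); Orbyt gets 7.
Orbyt's induced payoffs are 5, 0, 7, so Orbyt commits to Gamma. Subgame-perfect outcome: (Std2, Gamma) with payoffs (12, 7).
Now find the simultaneous Nash equilibrium.
Nexon's best replies: Alpha→Std3; Beta→Std3; Gamma→Std2.
Orbyt's best replies: Std1→Beta; Std2→Beta; Std3→Alpha; Std4→Beta.
The unique mutual best reply is (Std3, Alpha), giving (10, 5).
Orbyt's commitment gain: 7 − 5 = 2.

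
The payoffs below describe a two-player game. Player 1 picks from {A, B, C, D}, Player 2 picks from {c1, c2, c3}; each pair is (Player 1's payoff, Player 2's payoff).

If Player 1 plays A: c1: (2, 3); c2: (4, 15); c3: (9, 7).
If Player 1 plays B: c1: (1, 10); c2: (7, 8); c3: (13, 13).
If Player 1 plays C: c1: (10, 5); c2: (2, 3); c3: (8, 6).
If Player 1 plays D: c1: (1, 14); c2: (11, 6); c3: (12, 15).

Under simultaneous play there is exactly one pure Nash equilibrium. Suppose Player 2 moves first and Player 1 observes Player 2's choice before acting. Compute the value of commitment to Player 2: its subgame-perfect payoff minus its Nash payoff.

0

Work backward from Player 1's decision.
- c1: Player 1 compares 2, 1, 10, 1 and picks C; Player 2 would get 5.
- c2: Player 1 compares 4, 7, 2, 11 and picks D; Player 2 would get 6.
- c3: Player 1 compares 9, 13, 8, 12 and picks B; Player 2 would get 13.
Maximizing over 5, 6, 13, Player 2 chooses c3. Subgame-perfect outcome: (B, c3) with payoffs (13, 13).
For the simultaneous game, intersect best replies.
Player 1's best replies: c1→C; c2→D; c3→B.
Player 2's best replies: A→c2; B→c3; C→c3; D→c3.
The unique mutual best reply is (B, c3), giving (13, 13).
Player 2's commitment gain: 13 − 13 = 0.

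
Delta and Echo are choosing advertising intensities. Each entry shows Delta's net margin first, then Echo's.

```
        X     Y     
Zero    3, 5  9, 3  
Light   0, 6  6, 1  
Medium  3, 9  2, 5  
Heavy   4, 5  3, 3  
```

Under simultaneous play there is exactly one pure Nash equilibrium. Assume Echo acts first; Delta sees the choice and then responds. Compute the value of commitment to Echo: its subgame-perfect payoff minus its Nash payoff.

0

Work backward from Delta's decision.
- X → Delta plays Heavy (best of 3, 0, 3, 4); Echo gets 5.
- Y → Delta plays Zero (best of 9, 6, 2, 3); Echo gets 3.
Echo's induced payoffs are 5, 3, so Echo commits to X. Subgame-perfect outcome: (Heavy, X) with payoffs (4, 5).
Under simultaneous play:
Delta's best replies: X→Heavy; Y→Zero.
Echo's best replies: Zero→X; Light→X; Medium→X; Heavy→X.
Only (Heavy, X) has each player best-responding; Nash payoffs (4, 5).
Echo's commitment gain: 5 − 5 = 0.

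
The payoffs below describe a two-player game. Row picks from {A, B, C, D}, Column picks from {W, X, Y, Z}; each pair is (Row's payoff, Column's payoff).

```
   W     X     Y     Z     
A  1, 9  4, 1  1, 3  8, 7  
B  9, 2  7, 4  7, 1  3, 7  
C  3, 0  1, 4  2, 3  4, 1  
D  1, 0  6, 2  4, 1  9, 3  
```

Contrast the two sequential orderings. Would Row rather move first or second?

first

If Row leads: Column's best replies are A→W, B→Z, C→X, D→Z; Row's induced payoffs 1, 3, 1, 9; outcome (D, Z), payoffs (9, 3).
If Column leads: Row's best replies are W→B, X→B, Y→B, Z→D; Column's induced payoffs 2, 4, 1, 3; outcome (B, X), payoffs (7, 4).
Row gets 9 moving first and 7 moving second, so Row prefers to move first.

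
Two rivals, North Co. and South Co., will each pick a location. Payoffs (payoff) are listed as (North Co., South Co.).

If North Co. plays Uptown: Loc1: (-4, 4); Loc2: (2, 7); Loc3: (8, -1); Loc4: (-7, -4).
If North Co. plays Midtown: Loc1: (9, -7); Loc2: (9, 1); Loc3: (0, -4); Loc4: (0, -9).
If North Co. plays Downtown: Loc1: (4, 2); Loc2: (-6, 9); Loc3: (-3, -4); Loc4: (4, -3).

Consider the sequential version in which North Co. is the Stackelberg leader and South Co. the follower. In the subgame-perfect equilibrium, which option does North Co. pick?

Midtown

Work backward from South Co.'s decision.
- Uptown: BR = Loc2, leader payoff 2.
- Midtown: BR = Loc2, leader payoff 9.
- Downtown: BR = Loc2, leader payoff -6.
North Co.'s induced payoffs are 2, 9, -6, so North Co. commits to Midtown. Subgame-perfect outcome: (Midtown, Loc2) with payoffs (9, 1).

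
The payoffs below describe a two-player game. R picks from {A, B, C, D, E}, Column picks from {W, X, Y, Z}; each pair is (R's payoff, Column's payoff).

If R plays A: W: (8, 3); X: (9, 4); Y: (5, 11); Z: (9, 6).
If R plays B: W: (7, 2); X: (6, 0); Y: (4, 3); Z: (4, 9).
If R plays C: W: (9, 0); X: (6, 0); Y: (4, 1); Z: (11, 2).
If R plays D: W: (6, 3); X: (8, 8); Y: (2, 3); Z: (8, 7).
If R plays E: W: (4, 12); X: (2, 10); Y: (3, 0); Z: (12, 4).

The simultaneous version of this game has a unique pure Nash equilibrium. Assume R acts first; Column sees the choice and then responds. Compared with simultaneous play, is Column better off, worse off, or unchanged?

worse off

Solve by backward induction (R leads).
- A → Column plays Y (best of 3, 4, 11, 6); R gets 5.
- B → Column plays Z (best of 2, 0, 3, 9); R gets 4.
- C → Column plays Z (best of 0, 0, 1, 2); R gets 11.
- D → Column plays X (best of 3, 8, 3, 7); R gets 8.
- E → Column plays W (best of 12, 10, 0, 4); R gets 4.
R's induced payoffs are 5, 4, 11, 8, 4, so R commits to C. Subgame-perfect outcome: (C, Z) with payoffs (11, 2).
Now find the simultaneous Nash equilibrium.
R's best replies: W→C; X→A; Y→A; Z→E.
Column's best replies: A→Y; B→Z; C→Z; D→X; E→W.
The unique mutual best reply is (A, Y), giving (5, 11).
Column earns 2 sequentially versus 11 at the Nash outcome: worse off.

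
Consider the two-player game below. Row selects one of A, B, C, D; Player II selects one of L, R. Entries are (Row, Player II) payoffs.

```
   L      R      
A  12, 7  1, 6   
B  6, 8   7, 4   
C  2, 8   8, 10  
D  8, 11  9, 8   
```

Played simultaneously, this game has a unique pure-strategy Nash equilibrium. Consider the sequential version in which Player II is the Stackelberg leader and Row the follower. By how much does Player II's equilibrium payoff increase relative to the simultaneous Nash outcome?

1

Work backward from Row's decision.
- L → Row plays A (best of 12, 6, 2, 8); Player II gets 7.
- R → Row plays D (best of 1, 7, 8, 9); Player II gets 8.
Among 7, 8, the best is 8 at R. Subgame-perfect outcome: (D, R) with payoffs (9, 8).
Under simultaneous play:
Row's best replies: L→A; R→D.
Player II's best replies: A→L; B→L; C→R; D→L.
Only (A, L) has each player best-responding; Nash payoffs (12, 7).
Player II's commitment gain: 8 − 7 = 1.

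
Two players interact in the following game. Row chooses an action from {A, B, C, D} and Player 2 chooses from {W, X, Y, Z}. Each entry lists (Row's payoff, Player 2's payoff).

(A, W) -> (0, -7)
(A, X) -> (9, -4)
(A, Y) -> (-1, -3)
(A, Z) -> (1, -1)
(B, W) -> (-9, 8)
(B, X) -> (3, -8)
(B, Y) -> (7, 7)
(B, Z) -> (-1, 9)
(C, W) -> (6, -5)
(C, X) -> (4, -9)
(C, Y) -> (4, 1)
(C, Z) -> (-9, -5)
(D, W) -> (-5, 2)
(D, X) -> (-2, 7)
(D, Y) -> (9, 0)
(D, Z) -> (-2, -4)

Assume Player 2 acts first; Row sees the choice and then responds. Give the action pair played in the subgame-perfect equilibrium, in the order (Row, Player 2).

(D, Y)

Work backward from Row's decision.
- W: BR = C, leader payoff -5.
- X: BR = A, leader payoff -4.
- Y: BR = D, leader payoff 0.
- Z: BR = A, leader payoff -1.
Among -5, -4, 0, -1, the best is 0 at Y. Subgame-perfect outcome: (D, Y) with payoffs (9, 0).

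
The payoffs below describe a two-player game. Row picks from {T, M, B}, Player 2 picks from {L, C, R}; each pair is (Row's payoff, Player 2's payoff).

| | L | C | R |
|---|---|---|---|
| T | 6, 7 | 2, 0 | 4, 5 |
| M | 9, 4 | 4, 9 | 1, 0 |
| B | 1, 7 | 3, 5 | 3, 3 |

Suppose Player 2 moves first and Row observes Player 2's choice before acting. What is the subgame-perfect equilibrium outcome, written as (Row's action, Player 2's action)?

(M, C)

Backward induction with Player 2 moving first.
- L → Row plays M (best of 6, 9, 1); Player 2 gets 4.
- C → Row plays M (best of 2, 4, 3); Player 2 gets 9.
- R → Row plays T (best of 4, 1, 3); Player 2 gets 5.
Player 2's induced payoffs are 4, 9, 5, so Player 2 commits to C. Subgame-perfect outcome: (M, C) with payoffs (4, 9).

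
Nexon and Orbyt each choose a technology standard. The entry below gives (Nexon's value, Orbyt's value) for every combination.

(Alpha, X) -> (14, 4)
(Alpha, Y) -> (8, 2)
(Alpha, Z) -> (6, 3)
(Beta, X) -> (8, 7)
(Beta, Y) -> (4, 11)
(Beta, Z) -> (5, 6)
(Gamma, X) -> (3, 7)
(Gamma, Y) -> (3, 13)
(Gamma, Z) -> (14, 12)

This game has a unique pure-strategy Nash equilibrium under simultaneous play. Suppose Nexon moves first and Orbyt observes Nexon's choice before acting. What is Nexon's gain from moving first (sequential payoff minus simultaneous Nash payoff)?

0

Work backward from Orbyt's decision.
- Alpha: BR = X, leader payoff 14.
- Beta: BR = Y, leader payoff 4.
- Gamma: BR = Y, leader payoff 3.
Maximizing over 14, 4, 3, Nexon chooses Alpha. Subgame-perfect outcome: (Alpha, X) with payoffs (14, 4).
Now find the simultaneous Nash equilibrium.
Nexon's best replies: X→Alpha; Y→Alpha; Z→Gamma.
Orbyt's best replies: Alpha→X; Beta→Y; Gamma→Y.
Only (Alpha, X) has each player best-responding; Nash payoffs (14, 4).
Nexon's commitment gain: 14 − 14 = 0.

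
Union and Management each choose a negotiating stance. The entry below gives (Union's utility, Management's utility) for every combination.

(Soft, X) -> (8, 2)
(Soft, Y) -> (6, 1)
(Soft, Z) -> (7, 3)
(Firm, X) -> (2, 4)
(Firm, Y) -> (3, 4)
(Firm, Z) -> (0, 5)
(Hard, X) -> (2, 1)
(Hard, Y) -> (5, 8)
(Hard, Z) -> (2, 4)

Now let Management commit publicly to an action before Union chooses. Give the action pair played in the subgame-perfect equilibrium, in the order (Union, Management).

Union best-responds to each possible Management move:
- X: BR = Soft, leader payoff 2.
- Y: BR = Soft, leader payoff 1.
- Z: BR = Soft, leader payoff 3.
Among 2, 1, 3, the best is 3 at Z. Subgame-perfect outcome: (Soft, Z) with payoffs (7, 3).

(Soft, Z)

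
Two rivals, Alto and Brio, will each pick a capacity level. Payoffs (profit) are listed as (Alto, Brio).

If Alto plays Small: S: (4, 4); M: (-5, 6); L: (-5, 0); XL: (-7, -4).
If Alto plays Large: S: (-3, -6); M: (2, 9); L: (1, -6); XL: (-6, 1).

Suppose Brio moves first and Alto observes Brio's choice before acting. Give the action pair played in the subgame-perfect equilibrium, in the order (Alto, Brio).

Work backward from Alto's decision.
- S: BR = Small, leader payoff 4.
- M: BR = Large, leader payoff 9.
- L: BR = Large, leader payoff -6.
- XL: BR = Large, leader payoff 1.
Maximizing over 4, 9, -6, 1, Brio chooses M. Subgame-perfect outcome: (Large, M) with payoffs (2, 9).

(Large, M)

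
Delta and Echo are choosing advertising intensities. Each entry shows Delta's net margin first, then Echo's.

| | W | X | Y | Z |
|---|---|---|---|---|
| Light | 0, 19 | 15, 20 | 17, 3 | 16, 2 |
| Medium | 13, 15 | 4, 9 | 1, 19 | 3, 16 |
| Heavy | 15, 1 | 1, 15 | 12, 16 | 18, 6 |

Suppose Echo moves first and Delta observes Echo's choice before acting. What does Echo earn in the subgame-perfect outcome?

20

Work backward from Delta's decision.
- W: Delta compares 0, 13, 15 and picks Heavy; Echo would get 1.
- X: Delta compares 15, 4, 1 and picks Light; Echo would get 20.
- Y: Delta compares 17, 1, 12 and picks Light; Echo would get 3.
- Z: Delta compares 16, 3, 18 and picks Heavy; Echo would get 6.
Among 1, 20, 3, 6, the best is 20 at X. Subgame-perfect outcome: (Light, X) with payoffs (15, 20).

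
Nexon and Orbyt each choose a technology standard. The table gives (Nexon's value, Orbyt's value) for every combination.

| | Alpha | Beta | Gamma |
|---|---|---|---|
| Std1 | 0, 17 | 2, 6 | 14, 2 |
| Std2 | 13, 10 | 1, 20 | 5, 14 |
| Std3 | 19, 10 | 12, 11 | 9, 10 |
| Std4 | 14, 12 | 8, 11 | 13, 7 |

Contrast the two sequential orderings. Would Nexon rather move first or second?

first

If Nexon leads: Orbyt's best replies are Std1→Alpha, Std2→Beta, Std3→Beta, Std4→Alpha; Nexon's induced payoffs 0, 1, 12, 14; outcome (Std4, Alpha), payoffs (14, 12).
If Orbyt leads: Nexon's best replies are Alpha→Std3, Beta→Std3, Gamma→Std1; Orbyt's induced payoffs 10, 11, 2; outcome (Std3, Beta), payoffs (12, 11).
Nexon gets 14 moving first and 12 moving second, so Nexon prefers to move first.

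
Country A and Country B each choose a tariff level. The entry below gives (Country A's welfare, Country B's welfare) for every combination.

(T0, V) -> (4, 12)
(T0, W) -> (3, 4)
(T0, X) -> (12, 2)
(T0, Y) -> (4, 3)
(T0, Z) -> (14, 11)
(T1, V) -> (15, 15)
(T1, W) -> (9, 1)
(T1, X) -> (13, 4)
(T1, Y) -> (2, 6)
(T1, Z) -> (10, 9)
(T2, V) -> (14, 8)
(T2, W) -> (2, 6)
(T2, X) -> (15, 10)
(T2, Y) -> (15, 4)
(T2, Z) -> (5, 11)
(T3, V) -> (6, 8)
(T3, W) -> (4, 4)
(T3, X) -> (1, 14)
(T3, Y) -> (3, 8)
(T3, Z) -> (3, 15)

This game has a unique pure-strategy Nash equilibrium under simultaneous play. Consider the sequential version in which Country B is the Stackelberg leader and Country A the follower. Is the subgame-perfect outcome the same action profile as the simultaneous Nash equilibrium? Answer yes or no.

Backward induction with Country B moving first.
- V: Country A compares 4, 15, 14, 6 and picks T1; Country B would get 15.
- W: Country A compares 3, 9, 2, 4 and picks T1; Country B would get 1.
- X: Country A compares 12, 13, 15, 1 and picks T2; Country B would get 10.
- Y: Country A compares 4, 2, 15, 3 and picks T2; Country B would get 4.
- Z: Country A compares 14, 10, 5, 3 and picks T0; Country B would get 11.
Maximizing over 15, 1, 10, 4, 11, Country B chooses V. Subgame-perfect outcome: (T1, V) with payoffs (15, 15).
Under simultaneous play:
Country A's best replies: V→T1; W→T1; X→T2; Y→T2; Z→T0.
Country B's best replies: T0→V; T1→V; T2→Z; T3→Z.
Only (T1, V) has each player best-responding; Nash payoffs (15, 15).
Sequential outcome (T1, V) coincides with the Nash profile (T1, V).

yes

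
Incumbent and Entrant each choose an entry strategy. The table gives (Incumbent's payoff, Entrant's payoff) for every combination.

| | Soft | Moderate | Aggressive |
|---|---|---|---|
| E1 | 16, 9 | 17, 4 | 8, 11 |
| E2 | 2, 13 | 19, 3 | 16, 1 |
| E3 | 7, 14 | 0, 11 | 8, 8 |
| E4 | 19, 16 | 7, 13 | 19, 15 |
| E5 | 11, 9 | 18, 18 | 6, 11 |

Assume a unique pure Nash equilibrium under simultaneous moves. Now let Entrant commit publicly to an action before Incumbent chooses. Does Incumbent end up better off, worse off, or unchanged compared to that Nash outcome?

unchanged

Backward induction with Entrant moving first.
- Soft: BR = E4, leader payoff 16.
- Moderate: BR = E2, leader payoff 3.
- Aggressive: BR = E4, leader payoff 15.
Entrant's induced payoffs are 16, 3, 15, so Entrant commits to Soft. Subgame-perfect outcome: (E4, Soft) with payoffs (19, 16).
Now find the simultaneous Nash equilibrium.
Incumbent's best replies: Soft→E4; Moderate→E2; Aggressive→E4.
Entrant's best replies: E1→Aggressive; E2→Soft; E3→Soft; E4→Soft; E5→Moderate.
Only (E4, Soft) has each player best-responding; Nash payoffs (19, 16).
Incumbent earns 19 sequentially versus 19 at the Nash outcome: unchanged.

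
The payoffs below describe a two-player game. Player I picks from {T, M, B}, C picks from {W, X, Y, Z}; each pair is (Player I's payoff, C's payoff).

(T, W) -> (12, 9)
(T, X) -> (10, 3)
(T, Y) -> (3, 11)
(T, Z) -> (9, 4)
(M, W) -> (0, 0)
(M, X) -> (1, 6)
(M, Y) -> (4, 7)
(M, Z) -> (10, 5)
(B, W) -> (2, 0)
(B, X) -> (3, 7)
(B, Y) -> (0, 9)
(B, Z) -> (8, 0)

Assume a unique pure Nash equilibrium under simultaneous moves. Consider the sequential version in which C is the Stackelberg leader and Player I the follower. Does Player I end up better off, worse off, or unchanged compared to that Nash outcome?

better off

Player I best-responds to each possible C move:
- W: Player I compares 12, 0, 2 and picks T; C would get 9.
- X: Player I compares 10, 1, 3 and picks T; C would get 3.
- Y: Player I compares 3, 4, 0 and picks M; C would get 7.
- Z: Player I compares 9, 10, 8 and picks M; C would get 5.
Maximizing over 9, 3, 7, 5, C chooses W. Subgame-perfect outcome: (T, W) with payoffs (12, 9).
Under simultaneous play:
Player I's best replies: W→T; X→T; Y→M; Z→M.
C's best replies: T→Y; M→Y; B→Y.
Only (M, Y) has each player best-responding; Nash payoffs (4, 7).
Player I earns 12 sequentially versus 4 at the Nash outcome: better off.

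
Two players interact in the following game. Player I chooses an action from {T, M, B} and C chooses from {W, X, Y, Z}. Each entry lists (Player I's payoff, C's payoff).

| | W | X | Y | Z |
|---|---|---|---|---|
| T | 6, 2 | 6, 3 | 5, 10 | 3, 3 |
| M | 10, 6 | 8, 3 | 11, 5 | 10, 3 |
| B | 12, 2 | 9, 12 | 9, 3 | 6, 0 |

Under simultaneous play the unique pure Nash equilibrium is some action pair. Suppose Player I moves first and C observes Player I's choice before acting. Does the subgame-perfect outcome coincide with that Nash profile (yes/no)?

no

Work backward from C's decision.
- T → C plays Y (best of 2, 3, 10, 3); Player I gets 5.
- M → C plays W (best of 6, 3, 5, 3); Player I gets 10.
- B → C plays X (best of 2, 12, 3, 0); Player I gets 9.
Among 5, 10, 9, the best is 10 at M. Subgame-perfect outcome: (M, W) with payoffs (10, 6).
Under simultaneous play:
Player I's best replies: W→B; X→B; Y→M; Z→M.
C's best replies: T→Y; M→W; B→X.
The unique mutual best reply is (B, X), giving (9, 12).
Sequential outcome (M, W) differs from the Nash profile (B, X).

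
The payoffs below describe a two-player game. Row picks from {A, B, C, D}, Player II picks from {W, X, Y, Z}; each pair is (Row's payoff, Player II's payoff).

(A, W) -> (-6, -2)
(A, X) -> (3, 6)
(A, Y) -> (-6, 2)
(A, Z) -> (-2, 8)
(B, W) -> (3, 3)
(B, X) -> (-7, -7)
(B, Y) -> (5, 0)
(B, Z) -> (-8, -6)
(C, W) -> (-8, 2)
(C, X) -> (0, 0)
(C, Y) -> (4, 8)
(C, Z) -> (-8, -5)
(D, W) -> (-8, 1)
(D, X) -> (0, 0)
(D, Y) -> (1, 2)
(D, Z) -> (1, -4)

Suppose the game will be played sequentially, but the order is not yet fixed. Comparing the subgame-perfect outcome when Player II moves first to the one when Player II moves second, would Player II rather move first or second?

If Row leads: Player II's best replies are A→Z, B→W, C→Y, D→Y; Row's induced payoffs -2, 3, 4, 1; outcome (C, Y), payoffs (4, 8).
If Player II leads: Row's best replies are W→B, X→A, Y→B, Z→D; Player II's induced payoffs 3, 6, 0, -4; outcome (A, X), payoffs (3, 6).
Player II gets 6 moving first and 8 moving second, so Player II prefers to move second.

second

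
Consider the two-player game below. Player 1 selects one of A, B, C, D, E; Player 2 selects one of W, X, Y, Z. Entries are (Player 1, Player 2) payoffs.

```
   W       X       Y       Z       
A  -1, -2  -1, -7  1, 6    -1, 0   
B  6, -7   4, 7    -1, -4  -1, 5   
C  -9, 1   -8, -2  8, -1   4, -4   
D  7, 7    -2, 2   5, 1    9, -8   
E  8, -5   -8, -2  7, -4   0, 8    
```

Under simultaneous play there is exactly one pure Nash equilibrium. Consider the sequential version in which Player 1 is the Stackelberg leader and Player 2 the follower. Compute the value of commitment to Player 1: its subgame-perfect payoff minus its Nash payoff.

Backward induction with Player 1 moving first.
- A: BR = Y, leader payoff 1.
- B: BR = X, leader payoff 4.
- C: BR = W, leader payoff -9.
- D: BR = W, leader payoff 7.
- E: BR = Z, leader payoff 0.
Among 1, 4, -9, 7, 0, the best is 7 at D. Subgame-perfect outcome: (D, W) with payoffs (7, 7).
For the simultaneous game, intersect best replies.
Player 1's best replies: W→E; X→B; Y→C; Z→D.
Player 2's best replies: A→Y; B→X; C→W; D→W; E→Z.
The unique mutual best reply is (B, X), giving (4, 7).
Player 1's commitment gain: 7 − 4 = 3.

3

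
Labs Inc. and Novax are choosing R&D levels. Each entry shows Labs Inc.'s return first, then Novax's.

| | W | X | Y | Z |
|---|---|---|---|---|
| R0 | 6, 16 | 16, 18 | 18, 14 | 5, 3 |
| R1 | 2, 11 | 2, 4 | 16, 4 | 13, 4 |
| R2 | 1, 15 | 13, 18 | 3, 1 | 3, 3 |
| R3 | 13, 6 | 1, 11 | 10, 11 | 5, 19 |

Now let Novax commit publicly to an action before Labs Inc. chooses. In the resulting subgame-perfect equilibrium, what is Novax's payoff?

Work backward from Labs Inc.'s decision.
- W: Labs Inc. compares 6, 2, 1, 13 and picks R3; Novax would get 6.
- X: Labs Inc. compares 16, 2, 13, 1 and picks R0; Novax would get 18.
- Y: Labs Inc. compares 18, 16, 3, 10 and picks R0; Novax would get 14.
- Z: Labs Inc. compares 5, 13, 3, 5 and picks R1; Novax would get 4.
Among 6, 18, 14, 4, the best is 18 at X. Subgame-perfect outcome: (R0, X) with payoffs (16, 18).

18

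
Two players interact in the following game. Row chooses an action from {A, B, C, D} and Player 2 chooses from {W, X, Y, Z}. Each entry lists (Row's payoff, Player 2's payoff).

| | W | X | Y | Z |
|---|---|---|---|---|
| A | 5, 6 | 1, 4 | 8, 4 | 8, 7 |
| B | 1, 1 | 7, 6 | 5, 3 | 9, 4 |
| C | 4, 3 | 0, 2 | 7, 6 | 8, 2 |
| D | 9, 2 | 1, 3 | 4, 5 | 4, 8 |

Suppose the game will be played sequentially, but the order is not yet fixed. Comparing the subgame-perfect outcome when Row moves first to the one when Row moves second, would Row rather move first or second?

If Row leads: Player 2's best replies are A→Z, B→X, C→Y, D→Z; Row's induced payoffs 8, 7, 7, 4; outcome (A, Z), payoffs (8, 7).
If Player 2 leads: Row's best replies are W→D, X→B, Y→A, Z→B; Player 2's induced payoffs 2, 6, 4, 4; outcome (B, X), payoffs (7, 6).
Row gets 8 moving first and 7 moving second, so Row prefers to move first.

first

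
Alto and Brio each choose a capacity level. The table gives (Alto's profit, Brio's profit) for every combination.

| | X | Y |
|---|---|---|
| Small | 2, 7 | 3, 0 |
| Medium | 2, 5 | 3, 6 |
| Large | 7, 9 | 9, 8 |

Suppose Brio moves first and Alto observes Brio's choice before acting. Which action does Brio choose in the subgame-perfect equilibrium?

Solve by backward induction (Brio leads).
- X: BR = Large, leader payoff 9.
- Y: BR = Large, leader payoff 8.
Among 9, 8, the best is 9 at X. Subgame-perfect outcome: (Large, X) with payoffs (7, 9).

X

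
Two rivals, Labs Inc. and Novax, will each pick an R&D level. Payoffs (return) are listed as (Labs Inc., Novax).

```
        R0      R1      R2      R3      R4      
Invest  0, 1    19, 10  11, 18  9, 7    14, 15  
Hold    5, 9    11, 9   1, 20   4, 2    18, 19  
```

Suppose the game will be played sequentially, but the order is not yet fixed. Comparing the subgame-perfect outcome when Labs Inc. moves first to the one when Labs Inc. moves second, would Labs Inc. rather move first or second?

If Labs Inc. leads: Novax's best replies are Invest→R2, Hold→R2; Labs Inc.'s induced payoffs 11, 1; outcome (Invest, R2), payoffs (11, 18).
If Novax leads: Labs Inc.'s best replies are R0→Hold, R1→Invest, R2→Invest, R3→Invest, R4→Hold; Novax's induced payoffs 9, 10, 18, 7, 19; outcome (Hold, R4), payoffs (18, 19).
Labs Inc. gets 11 moving first and 18 moving second, so Labs Inc. prefers to move second.

second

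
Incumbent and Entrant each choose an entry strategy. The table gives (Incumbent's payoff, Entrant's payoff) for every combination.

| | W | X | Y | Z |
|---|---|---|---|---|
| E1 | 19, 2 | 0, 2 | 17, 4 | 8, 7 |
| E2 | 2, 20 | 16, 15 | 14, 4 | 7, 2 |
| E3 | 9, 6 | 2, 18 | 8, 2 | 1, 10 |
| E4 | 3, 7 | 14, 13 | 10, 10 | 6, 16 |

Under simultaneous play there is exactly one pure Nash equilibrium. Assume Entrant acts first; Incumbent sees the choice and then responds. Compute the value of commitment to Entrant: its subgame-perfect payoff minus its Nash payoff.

Incumbent best-responds to each possible Entrant move:
- W → Incumbent plays E1 (best of 19, 2, 9, 3); Entrant gets 2.
- X → Incumbent plays E2 (best of 0, 16, 2, 14); Entrant gets 15.
- Y → Incumbent plays E1 (best of 17, 14, 8, 10); Entrant gets 4.
- Z → Incumbent plays E1 (best of 8, 7, 1, 6); Entrant gets 7.
Among 2, 15, 4, 7, the best is 15 at X. Subgame-perfect outcome: (E2, X) with payoffs (16, 15).
Now find the simultaneous Nash equilibrium.
Incumbent's best replies: W→E1; X→E2; Y→E1; Z→E1.
Entrant's best replies: E1→Z; E2→W; E3→X; E4→Z.
Only (E1, Z) has each player best-responding; Nash payoffs (8, 7).
Entrant's commitment gain: 15 − 7 = 8.

8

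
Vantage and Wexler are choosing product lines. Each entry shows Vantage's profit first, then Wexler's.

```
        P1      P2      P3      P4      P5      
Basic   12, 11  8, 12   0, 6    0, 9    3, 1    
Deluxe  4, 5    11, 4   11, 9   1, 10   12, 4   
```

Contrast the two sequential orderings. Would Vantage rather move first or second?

second

If Vantage leads: Wexler's best replies are Basic→P2, Deluxe→P4; Vantage's induced payoffs 8, 1; outcome (Basic, P2), payoffs (8, 12).
If Wexler leads: Vantage's best replies are P1→Basic, P2→Deluxe, P3→Deluxe, P4→Deluxe, P5→Deluxe; Wexler's induced payoffs 11, 4, 9, 10, 4; outcome (Basic, P1), payoffs (12, 11).
Vantage gets 8 moving first and 12 moving second, so Vantage prefers to move second.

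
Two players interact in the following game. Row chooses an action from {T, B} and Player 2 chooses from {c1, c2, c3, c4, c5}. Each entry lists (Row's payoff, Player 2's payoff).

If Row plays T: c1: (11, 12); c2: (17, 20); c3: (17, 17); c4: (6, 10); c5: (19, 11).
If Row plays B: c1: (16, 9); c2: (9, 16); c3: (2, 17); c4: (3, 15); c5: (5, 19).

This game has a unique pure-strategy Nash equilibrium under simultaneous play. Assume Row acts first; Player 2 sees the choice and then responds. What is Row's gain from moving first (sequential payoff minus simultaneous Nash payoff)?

0

Player 2 best-responds to each possible Row move:
- T → Player 2 plays c2 (best of 12, 20, 17, 10, 11); Row gets 17.
- B → Player 2 plays c5 (best of 9, 16, 17, 15, 19); Row gets 5.
Row's induced payoffs are 17, 5, so Row commits to T. Subgame-perfect outcome: (T, c2) with payoffs (17, 20).
Now find the simultaneous Nash equilibrium.
Row's best replies: c1→B; c2→T; c3→T; c4→T; c5→T.
Player 2's best replies: T→c2; B→c5.
The unique mutual best reply is (T, c2), giving (17, 20).
Row's commitment gain: 17 − 17 = 0.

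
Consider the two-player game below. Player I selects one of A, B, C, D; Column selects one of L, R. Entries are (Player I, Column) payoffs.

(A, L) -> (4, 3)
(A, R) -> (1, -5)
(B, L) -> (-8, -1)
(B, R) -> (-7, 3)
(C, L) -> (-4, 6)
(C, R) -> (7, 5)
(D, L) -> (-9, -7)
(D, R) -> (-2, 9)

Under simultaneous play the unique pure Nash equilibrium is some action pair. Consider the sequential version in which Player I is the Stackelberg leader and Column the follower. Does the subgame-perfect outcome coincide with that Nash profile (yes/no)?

Backward induction with Player I moving first.
- A → Column plays L (best of 3, -5); Player I gets 4.
- B → Column plays R (best of -1, 3); Player I gets -7.
- C → Column plays L (best of 6, 5); Player I gets -4.
- D → Column plays R (best of -7, 9); Player I gets -2.
Maximizing over 4, -7, -4, -2, Player I chooses A. Subgame-perfect outcome: (A, L) with payoffs (4, 3).
For the simultaneous game, intersect best replies.
Player I's best replies: L→A; R→C.
Column's best replies: A→L; B→R; C→L; D→R.
The unique mutual best reply is (A, L), giving (4, 3).
Sequential outcome (A, L) coincides with the Nash profile (A, L).

yes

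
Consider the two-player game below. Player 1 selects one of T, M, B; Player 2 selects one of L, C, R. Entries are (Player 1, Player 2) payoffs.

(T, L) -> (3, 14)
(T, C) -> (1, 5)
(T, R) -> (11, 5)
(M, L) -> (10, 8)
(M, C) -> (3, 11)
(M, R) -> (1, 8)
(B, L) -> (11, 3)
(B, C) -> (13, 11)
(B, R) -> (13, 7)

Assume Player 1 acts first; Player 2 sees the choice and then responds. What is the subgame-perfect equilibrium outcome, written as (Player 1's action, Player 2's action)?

(B, C)

Work backward from Player 2's decision.
- T: BR = L, leader payoff 3.
- M: BR = C, leader payoff 3.
- B: BR = C, leader payoff 13.
Among 3, 3, 13, the best is 13 at B. Subgame-perfect outcome: (B, C) with payoffs (13, 11).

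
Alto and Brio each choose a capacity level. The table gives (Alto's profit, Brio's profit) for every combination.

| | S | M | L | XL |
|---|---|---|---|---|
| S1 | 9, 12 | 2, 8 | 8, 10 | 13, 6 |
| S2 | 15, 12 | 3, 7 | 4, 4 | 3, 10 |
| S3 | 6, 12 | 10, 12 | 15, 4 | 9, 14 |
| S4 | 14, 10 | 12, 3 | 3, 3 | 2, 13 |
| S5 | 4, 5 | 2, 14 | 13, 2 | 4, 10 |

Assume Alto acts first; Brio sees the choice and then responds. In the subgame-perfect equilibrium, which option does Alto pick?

S2

Backward induction with Alto moving first.
- S1: Brio compares 12, 8, 10, 6 and picks S; Alto would get 9.
- S2: Brio compares 12, 7, 4, 10 and picks S; Alto would get 15.
- S3: Brio compares 12, 12, 4, 14 and picks XL; Alto would get 9.
- S4: Brio compares 10, 3, 3, 13 and picks XL; Alto would get 2.
- S5: Brio compares 5, 14, 2, 10 and picks M; Alto would get 2.
Maximizing over 9, 15, 9, 2, 2, Alto chooses S2. Subgame-perfect outcome: (S2, S) with payoffs (15, 12).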